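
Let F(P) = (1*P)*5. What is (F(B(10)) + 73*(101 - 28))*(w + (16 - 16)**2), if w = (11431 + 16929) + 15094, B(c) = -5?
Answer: 230480016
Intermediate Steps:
w = 43454 (w = 28360 + 15094 = 43454)
F(P) = 5*P (F(P) = P*5 = 5*P)
(F(B(10)) + 73*(101 - 28))*(w + (16 - 16)**2) = (5*(-5) + 73*(101 - 28))*(43454 + (16 - 16)**2) = (-25 + 73*73)*(43454 + 0**2) = (-25 + 5329)*(43454 + 0) = 5304*43454 = 230480016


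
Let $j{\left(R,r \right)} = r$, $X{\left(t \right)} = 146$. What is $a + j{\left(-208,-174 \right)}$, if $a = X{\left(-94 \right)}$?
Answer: $-28$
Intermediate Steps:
$a = 146$
$a + j{\left(-208,-174 \right)} = 146 - 174 = -28$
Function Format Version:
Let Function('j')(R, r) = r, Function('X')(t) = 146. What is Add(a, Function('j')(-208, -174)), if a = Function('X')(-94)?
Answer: -28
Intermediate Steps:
a = 146
Add(a, Function('j')(-208, -174)) = Add(146, -174) = -28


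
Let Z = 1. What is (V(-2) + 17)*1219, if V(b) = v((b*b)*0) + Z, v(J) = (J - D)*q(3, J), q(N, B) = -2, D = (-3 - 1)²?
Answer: 60950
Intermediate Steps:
D = 16 (D = (-4)² = 16)
v(J) = 32 - 2*J (v(J) = (J - 1*16)*(-2) = (J - 16)*(-2) = (-16 + J)*(-2) = 32 - 2*J)
V(b) = 33 (V(b) = (32 - 2*b*b*0) + 1 = (32 - 2*b²*0) + 1 = (32 - 2*0) + 1 = (32 + 0) + 1 = 32 + 1 = 33)
(V(-2) + 17)*1219 = (33 + 17)*1219 = 50*1219 = 60950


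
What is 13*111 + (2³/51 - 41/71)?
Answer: 5223580/3621 ≈ 1442.6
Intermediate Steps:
13*111 + (2³/51 - 41/71) = 1443 + (8*(1/51) - 41*1/71) = 1443 + (8/51 - 41/71) = 1443 - 1523/3621 = 5223580/3621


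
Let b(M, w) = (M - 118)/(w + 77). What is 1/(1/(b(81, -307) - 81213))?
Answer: -18678953/230 ≈ -81213.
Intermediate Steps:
b(M, w) = (-118 + M)/(77 + w)
1/(1/(b(81, -307) - 81213)) = 1/(1/((-118 + 81)/(77 - 307) - 81213)) = 1/(1/(-37/(-230) - 81213)) = 1/(1/(-1/230*(-37) - 81213)) = 1/(1/(37/230 - 81213)) = 1/(1/(-18678953/230)) = 1/(-230/18678953) = -18678953/230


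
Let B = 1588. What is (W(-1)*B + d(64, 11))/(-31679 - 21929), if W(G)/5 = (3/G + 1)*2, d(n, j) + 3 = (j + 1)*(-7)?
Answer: 31847/53608 ≈ 0.59407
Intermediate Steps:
d(n, j) = -10 - 7*j (d(n, j) = -3 + (j + 1)*(-7) = -3 + (1 + j)*(-7) = -3 + (-7 - 7*j) = -10 - 7*j)
W(G) = 10 + 30/G (W(G) = 5*((3/G + 1)*2) = 5*((1 + 3/G)*2) = 5*(2 + 6/G) = 10 + 30/G)
(W(-1)*B + d(64, 11))/(-31679 - 21929) = ((10 + 30/(-1))*1588 + (-10 - 7*11))/(-31679 - 21929) = ((10 + 30*(-1))*1588 + (-10 - 77))/(-53608) = ((10 - 30)*1588 - 87)*(-1/53608) = (-20*1588 - 87)*(-1/53608) = (-31760 - 87)*(-1/53608) = -31847*(-1/53608) = 31847/53608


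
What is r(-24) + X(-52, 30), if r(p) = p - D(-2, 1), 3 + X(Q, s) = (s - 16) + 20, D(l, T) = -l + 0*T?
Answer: 5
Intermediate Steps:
D(l, T) = -l (D(l, T) = -l + 0 = -l)
X(Q, s) = 1 + s (X(Q, s) = -3 + ((s - 16) + 20) = -3 + ((-16 + s) + 20) = -3 + (4 + s) = 1 + s)
r(p) = -2 + p (r(p) = p - (-1)*(-2) = p - 1*2 = p - 2 = -2 + p)
r(-24) + X(-52, 30) = (-2 - 24) + (1 + 30) = -26 + 31 = 5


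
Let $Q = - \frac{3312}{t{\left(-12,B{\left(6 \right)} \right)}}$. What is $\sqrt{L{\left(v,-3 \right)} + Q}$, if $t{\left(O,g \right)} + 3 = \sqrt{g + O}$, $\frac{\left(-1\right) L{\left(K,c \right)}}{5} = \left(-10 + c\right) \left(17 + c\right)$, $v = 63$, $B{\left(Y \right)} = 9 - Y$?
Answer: $\sqrt{1462 + 552 i} \approx 38.889 + 7.0971 i$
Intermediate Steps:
$L{\left(K,c \right)} = - 5 \left(-10 + c\right) \left(17 + c\right)$
$t{\left(O,g \right)} = -3 + \sqrt{O + g}$ ($t{\left(O,g \right)} = -3 + \sqrt{g + O} = -3 + \sqrt{O + g}$)
$Q = - 184 \left(-3 - 3 i\right)$ ($Q = - \frac{3312}{-3 + \sqrt{-12 + \left(9 - 6\right)}} = - \frac{3312}{-3 + \sqrt{-12 + 3}} = - \frac{3312}{-3 + \sqrt{-9}} = - \frac{3312}{-3 + 3 i} = - 3312 \frac{-3 - 3 i}{18} = - 184 \left(-3 - 3 i\right) \approx 552.0 + 552.0 i$)
$\sqrt{L{\left(v,-3 \right)} + Q} = \sqrt{\left(850 - -105 - 5 \left(-3\right)^{2}\right) + \left(552 + 552 i\right)} = \sqrt{\left(850 + 105 - 45\right) + \left(552 + 552 i\right)} = \sqrt{910 + \left(552 + 552 i\right)} = \sqrt{1462 + 552 i}$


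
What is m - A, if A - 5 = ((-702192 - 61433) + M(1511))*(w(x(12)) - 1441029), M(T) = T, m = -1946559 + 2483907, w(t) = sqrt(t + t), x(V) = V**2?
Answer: -1098227837963 + 9145368*sqrt(2) ≈ -1.0982e+12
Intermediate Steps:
w(t) = sqrt(2)*sqrt(t) (w(t) = sqrt(2*t) = sqrt(2)*sqrt(t))
m = 537348
A = 1098228375311 - 9145368*sqrt(2) (A = 5 + ((-702192 - 61433) + 1511)*(sqrt(2)*sqrt(12**2) - 1441029) = 5 + (-763625 + 1511)*(sqrt(2)*sqrt(144) - 1441029) = 5 - 762114*(sqrt(2)*12 - 1441029) = 5 - 762114*(12*sqrt(2) - 1441029) = 5 - 762114*(-1441029 + 12*sqrt(2)) = 5 + (1098228375306 - 9145368*sqrt(2)) = 1098228375311 - 9145368*sqrt(2) ≈ 1.0982e+12)
m - A = 537348 - (1098228375311 - 9145368*sqrt(2)) = 537348 + (-1098228375311 + 9145368*sqrt(2)) = -1098227837963 + 9145368*sqrt(2)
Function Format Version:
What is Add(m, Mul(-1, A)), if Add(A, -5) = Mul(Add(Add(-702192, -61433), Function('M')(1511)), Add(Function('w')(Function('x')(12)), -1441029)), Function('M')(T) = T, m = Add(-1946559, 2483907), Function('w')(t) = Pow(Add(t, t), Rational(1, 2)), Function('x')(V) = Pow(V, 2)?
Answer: Add(-1098227837963, Mul(9145368, Pow(2, Rational(1, 2)))) ≈ -1.0982e+12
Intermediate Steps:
Function('w')(t) = Mul(Pow(2, Rational(1, 2)), Pow(t, Rational(1, 2))) (Function('w')(t) = Pow(Mul(2, t), Rational(1, 2)) = Mul(Pow(2, Rational(1, 2)), Pow(t, Rational(1, 2))))
m = 537348
A = Add(1098228375311, Mul(-9145368, Pow(2, Rational(1, 2)))) (A = Add(5, Mul(Add(Add(-702192, -61433), 1511), Add(Mul(Pow(2, Rational(1, 2)), Pow(Pow(12, 2), Rational(1, 2))), -1441029))) = Add(5, Mul(Add(-763625, 1511), Add(Mul(Pow(2, Rational(1, 2)), Pow(144, Rational(1, 2))), -1441029))) = Add(5, Mul(-762114, Add(Mul(Pow(2, Rational(1, 2)), 12), -1441029))) = Add(5, Mul(-762114, Add(Mul(12, Pow(2, Rational(1, 2))), -1441029))) = Add(5, Mul(-762114, Add(-1441029, Mul(12, Pow(2, Rational(1, 2)))))) = Add(5, Add(1098228375306, Mul(-9145368, Pow(2, Rational(1, 2))))) = Add(1098228375311, Mul(-9145368, Pow(2, Rational(1, 2)))) ≈ 1.0982e+12)
Add(m, Mul(-1, A)) = Add(537348, Mul(-1, Add(1098228375311, Mul(-9145368, Pow(2, Rational(1, 2)))))) = Add(537348, Add(-1098228375311, Mul(9145368, Pow(2, Rational(1, 2))))) = Add(-1098227837963, Mul(9145368, Pow(2, Rational(1, 2))))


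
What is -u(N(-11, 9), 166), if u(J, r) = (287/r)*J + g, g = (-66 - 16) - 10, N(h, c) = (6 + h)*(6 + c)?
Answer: 36797/166 ≈ 221.67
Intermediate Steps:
N(h, c) = (6 + c)*(6 + h)
g = -92 (g = -82 - 10 = -92)
u(J, r) = -92 + 287*J/r (u(J, r) = (287/r)*J - 92 = 287*J/r - 92 = -92 + 287*J/r)
-u(N(-11, 9), 166) = -(-92 + 287*(36 + 6*9 + 6*(-11) + 9*(-11))/166) = -(-92 + 287*(36 + 54 - 66 - 99)*(1/166)) = -(-92 + 287*(-75)*(1/166)) = -(-92 - 21525/166) = -1*(-36797/166) = 36797/166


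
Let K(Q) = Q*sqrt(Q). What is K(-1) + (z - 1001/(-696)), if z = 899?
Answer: 626705/696 - I ≈ 900.44 - 1.0*I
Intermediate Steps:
K(Q) = Q**(3/2)
K(-1) + (z - 1001/(-696)) = (-1)**(3/2) + (899 - 1001/(-696)) = -I + (899 - 1001*(-1)/696) = -I + (899 - 1*(-1001/696)) = -I + (899 + 1001/696) = -I + 626705/696 = 626705/696 - I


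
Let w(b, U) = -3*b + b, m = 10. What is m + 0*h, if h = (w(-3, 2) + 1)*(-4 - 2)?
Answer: 10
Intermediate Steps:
w(b, U) = -2*b
h = -42 (h = (-2*(-3) + 1)*(-4 - 2) = (6 + 1)*(-6) = 7*(-6) = -42)
m + 0*h = 10 + 0*(-42) = 10 + 0 = 10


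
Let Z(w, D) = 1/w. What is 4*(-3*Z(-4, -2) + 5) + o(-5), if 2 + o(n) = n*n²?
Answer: -104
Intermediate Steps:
o(n) = -2 + n³ (o(n) = -2 + n*n² = -2 + n³)
4*(-3*Z(-4, -2) + 5) + o(-5) = 4*(-3/(-4) + 5) + (-2 + (-5)³) = 4*(-3*(-¼) + 5) + (-2 - 125) = 4*(¾ + 5) - 127 = 4*(23/4) - 127 = 23 - 127 = -104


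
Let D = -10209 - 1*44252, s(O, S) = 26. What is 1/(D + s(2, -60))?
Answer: -1/54435 ≈ -1.8371e-5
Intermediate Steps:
D = -54461 (D = -10209 - 44252 = -54461)
1/(D + s(2, -60)) = 1/(-54461 + 26) = 1/(-54435) = -1/54435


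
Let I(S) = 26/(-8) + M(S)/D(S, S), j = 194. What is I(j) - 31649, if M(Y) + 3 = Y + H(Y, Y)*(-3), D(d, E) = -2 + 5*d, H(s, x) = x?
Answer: -30639769/968 ≈ -31653.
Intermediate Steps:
M(Y) = -3 - 2*Y (M(Y) = -3 + (Y + Y*(-3)) = -3 + (Y - 3*Y) = -3 - 2*Y)
I(S) = -13/4 + (-3 - 2*S)/(-2 + 5*S) (I(S) = 26/(-8) + (-3 - 2*S)/(-2 + 5*S) = 26*(-1/8) + (-3 - 2*S)/(-2 + 5*S) = -13/4 + (-3 - 2*S)/(-2 + 5*S))
I(j) - 31649 = (14 - 73*194)/(4*(-2 + 5*194)) - 31649 = (14 - 14162)/(4*(-2 + 970)) - 31649 = (1/4)*(-14148)/968 - 31649 = (1/4)*(1/968)*(-14148) - 31649 = -3537/968 - 31649 = -30639769/968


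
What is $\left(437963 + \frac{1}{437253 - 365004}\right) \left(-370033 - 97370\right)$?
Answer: $- \frac{4929915815559188}{24083} \approx -2.0471 \cdot 10^{11}$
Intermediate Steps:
$\left(437963 + \frac{1}{437253 - 365004}\right) \left(-370033 - 97370\right) = \left(437963 + \frac{1}{72249}\right) \left(-467403\right) = \frac{31642388788}{72249} \left(-467403\right) = - \frac{4929915815559188}{24083}$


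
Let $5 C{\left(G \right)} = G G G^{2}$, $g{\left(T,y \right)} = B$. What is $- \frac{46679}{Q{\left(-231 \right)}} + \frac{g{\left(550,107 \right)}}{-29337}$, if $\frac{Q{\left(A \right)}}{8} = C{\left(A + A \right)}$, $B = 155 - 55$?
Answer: $- \frac{157807445965}{46287274594176} \approx -0.0034093$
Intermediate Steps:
$B = 100$
$g{\left(T,y \right)} = 100$
$C{\left(G \right)} = \frac{G^{4}}{5}$ ($C{\left(G \right)} = \frac{G G G^{2}}{5} = \frac{G^{2} G^{2}}{5} = \frac{G^{4}}{5}$)
$Q{\left(A \right)} = \frac{128 A^{4}}{5}$ ($Q{\left(A \right)} = 8 \frac{\left(A + A\right)^{4}}{5} = 8 \frac{\left(2 A\right)^{4}}{5} = 8 \frac{16 A^{4}}{5} = \frac{128 A^{4}}{5}$)
$- \frac{46679}{Q{\left(-231 \right)}} + \frac{g{\left(550,107 \right)}}{-29337} = - \frac{46679}{\frac{128}{5} \left(-231\right)^{4}} + \frac{100}{-29337} = - \frac{46679}{\frac{128}{5} \cdot 2847396321} + 100 \left(- \frac{1}{29337}\right) = - \frac{46679}{\frac{364466729088}{5}} - \frac{100}{29337} = \left(-46679\right) \frac{5}{364466729088} - \frac{100}{29337} = - \frac{233395}{364466729088} - \frac{100}{29337} = - \frac{157807445965}{46287274594176}$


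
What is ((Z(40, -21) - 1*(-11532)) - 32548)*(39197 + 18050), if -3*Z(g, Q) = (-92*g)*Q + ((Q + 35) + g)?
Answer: -2678816118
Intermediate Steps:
Z(g, Q) = -35/3 - Q/3 - g/3 + 92*Q*g/3 (Z(g, Q) = -((-92*g)*Q + ((Q + 35) + g))/3 = -(-92*Q*g + ((35 + Q) + g))/3 = -(-92*Q*g + (35 + Q + g))/3 = -(35 + Q + g - 92*Q*g)/3 = -35/3 - Q/3 - g/3 + 92*Q*g/3)
((Z(40, -21) - 1*(-11532)) - 32548)*(39197 + 18050) = (((-35/3 - ⅓*(-21) - ⅓*40 + (92/3)*(-21)*40) - 1*(-11532)) - 32548)*(39197 + 18050) = (((-35/3 + 7 - 40/3 - 25760) + 11532) - 32548)*57247 = ((-25778 + 11532) - 32548)*57247 = (-14246 - 32548)*57247 = -46794*57247 = -2678816118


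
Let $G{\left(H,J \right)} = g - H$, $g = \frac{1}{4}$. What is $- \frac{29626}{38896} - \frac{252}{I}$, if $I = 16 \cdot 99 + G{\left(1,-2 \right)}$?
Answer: $- \frac{37804771}{41054728} \approx -0.92084$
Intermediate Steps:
$g = \frac{1}{4} \approx 0.25$
$G{\left(H,J \right)} = \frac{1}{4} - H$
$I = \frac{6333}{4}$ ($I = 16 \cdot 99 + \left(\frac{1}{4} - 1\right) = 1584 + \left(\frac{1}{4} - 1\right) = 1584 - \frac{3}{4} = \frac{6333}{4} \approx 1583.3$)
$- \frac{29626}{38896} - \frac{252}{I} = - \frac{29626}{38896} - \frac{252}{\frac{6333}{4}} = \left(-29626\right) \frac{1}{38896} - \frac{336}{2111} = - \frac{14813}{19448} - \frac{336}{2111} = - \frac{37804771}{41054728}$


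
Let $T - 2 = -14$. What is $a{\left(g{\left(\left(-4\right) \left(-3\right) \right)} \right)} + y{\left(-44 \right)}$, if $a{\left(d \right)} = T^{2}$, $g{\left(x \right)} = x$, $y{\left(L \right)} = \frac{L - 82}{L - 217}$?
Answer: $\frac{4190}{29} \approx 144.48$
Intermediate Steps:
$y{\left(L \right)} = \frac{-82 + L}{-217 + L}$
$T = -12$ ($T = 2 - 14 = -12$)
$a{\left(d \right)} = 144$ ($a{\left(d \right)} = \left(-12\right)^{2} = 144$)
$a{\left(g{\left(\left(-4\right) \left(-3\right) \right)} \right)} + y{\left(-44 \right)} = 144 + \frac{-82 - 44}{-217 - 44} = 144 + \frac{1}{-261} \left(-126\right) = 144 - - \frac{14}{29} = 144 + \frac{14}{29} = \frac{4190}{29}$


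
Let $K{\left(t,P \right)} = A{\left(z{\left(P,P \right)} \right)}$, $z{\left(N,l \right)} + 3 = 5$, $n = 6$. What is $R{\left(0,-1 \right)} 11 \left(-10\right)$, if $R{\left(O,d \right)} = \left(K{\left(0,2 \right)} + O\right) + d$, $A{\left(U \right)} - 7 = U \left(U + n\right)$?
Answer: $-2420$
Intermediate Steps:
$z{\left(N,l \right)} = 2$ ($z{\left(N,l \right)} = -3 + 5 = 2$)
$A{\left(U \right)} = 7 + U \left(6 + U\right)$ ($A{\left(U \right)} = 7 + U \left(U + 6\right) = 7 + U \left(6 + U\right)$)
$K{\left(t,P \right)} = 23$ ($K{\left(t,P \right)} = 7 + 2^{2} + 6 \cdot 2 = 7 + 4 + 12 = 23$)
$R{\left(O,d \right)} = 23 + O + d$ ($R{\left(O,d \right)} = \left(23 + O\right) + d = 23 + O + d$)
$R{\left(0,-1 \right)} 11 \left(-10\right) = \left(23 + 0 - 1\right) 11 \left(-10\right) = 22 \cdot 11 \left(-10\right) = 242 \left(-10\right) = -2420$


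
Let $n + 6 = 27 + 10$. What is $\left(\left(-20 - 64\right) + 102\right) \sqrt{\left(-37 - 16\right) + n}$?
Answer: $18 i \sqrt{22} \approx 84.427 i$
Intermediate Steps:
$n = 31$ ($n = -6 + \left(27 + 10\right) = -6 + 37 = 31$)
$\left(\left(-20 - 64\right) + 102\right) \sqrt{\left(-37 - 16\right) + n} = \left(\left(-20 - 64\right) + 102\right) \sqrt{\left(-37 - 16\right) + 31} = \left(\left(-20 - 64\right) + 102\right) \sqrt{-53 + 31} = \left(-84 + 102\right) \sqrt{-22} = 18 i \sqrt{22}$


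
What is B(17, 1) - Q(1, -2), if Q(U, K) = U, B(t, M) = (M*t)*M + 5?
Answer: 21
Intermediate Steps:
B(t, M) = 5 + t*M² (B(t, M) = t*M² + 5 = 5 + t*M²)
B(17, 1) - Q(1, -2) = (5 + 17*1²) - 1*1 = (5 + 17*1) - 1 = (5 + 17) - 1 = 22 - 1 = 21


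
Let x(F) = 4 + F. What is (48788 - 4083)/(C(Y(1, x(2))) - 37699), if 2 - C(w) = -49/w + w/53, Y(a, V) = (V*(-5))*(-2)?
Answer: -142161900/119877463 ≈ -1.1859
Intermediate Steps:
Y(a, V) = 10*V (Y(a, V) = -5*V*(-2) = 10*V)
C(w) = 2 + 49/w - w/53 (C(w) = 2 - (-49/w + w/53) = 2 + (49/w - w/53) = 2 + 49/w - w/53)
(48788 - 4083)/(C(Y(1, x(2))) - 37699) = (48788 - 4083)/((2 + 49/((10*(4 + 2))) - 10*(4 + 2)/53) - 37699) = 44705/((2 + 49/((10*6)) - 10*6/53) - 37699) = 44705/((2 + 49/60 - 1/53*60) - 37699) = 44705/((2 + 49*(1/60) - 60/53) - 37699) = 44705/((2 + 49/60 - 60/53) - 37699) = 44705/(5357/3180 - 37699) = 44705/(-119877463/3180) = 44705*(-3180/119877463) = -142161900/119877463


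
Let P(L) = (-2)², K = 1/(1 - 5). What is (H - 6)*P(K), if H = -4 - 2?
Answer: -48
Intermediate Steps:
K = -¼ (K = 1/(-4) = -¼ ≈ -0.25000)
H = -6
P(L) = 4
(H - 6)*P(K) = (-6 - 6)*4 = -12*4 = -48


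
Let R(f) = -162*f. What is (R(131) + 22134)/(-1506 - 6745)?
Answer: -912/8251 ≈ -0.11053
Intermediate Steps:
(R(131) + 22134)/(-1506 - 6745) = (-162*131 + 22134)/(-1506 - 6745) = (-21222 + 22134)/(-8251) = 912*(-1/8251) = -912/8251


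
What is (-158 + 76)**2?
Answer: 6724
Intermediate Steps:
(-158 + 76)**2 = (-82)**2 = 6724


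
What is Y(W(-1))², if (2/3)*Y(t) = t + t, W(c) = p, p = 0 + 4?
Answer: 144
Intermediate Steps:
p = 4
W(c) = 4
Y(t) = 3*t (Y(t) = 3*(t + t)/2 = 3*(2*t)/2 = 3*t)
Y(W(-1))² = (3*4)² = 12² = 144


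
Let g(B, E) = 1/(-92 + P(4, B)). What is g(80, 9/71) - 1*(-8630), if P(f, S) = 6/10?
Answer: 3943905/457 ≈ 8630.0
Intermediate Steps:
P(f, S) = ⅗ (P(f, S) = 6*(⅒) = ⅗)
g(B, E) = -5/457 (g(B, E) = 1/(-92 + ⅗) = 1/(-457/5) = -5/457)
g(80, 9/71) - 1*(-8630) = -5/457 - 1*(-8630) = -5/457 + 8630 = 3943905/457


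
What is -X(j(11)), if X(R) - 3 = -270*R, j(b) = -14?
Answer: -3783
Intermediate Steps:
X(R) = 3 - 270*R
-X(j(11)) = -(3 - 270*(-14)) = -(3 + 3780) = -1*3783 = -3783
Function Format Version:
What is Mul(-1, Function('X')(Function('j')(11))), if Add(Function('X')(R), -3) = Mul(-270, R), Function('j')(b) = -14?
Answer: -3783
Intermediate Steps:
Function('X')(R) = Add(3, Mul(-270, R))
Mul(-1, Function('X')(Function('j')(11))) = Mul(-1, Add(3, Mul(-270, -14))) = Mul(-1, Add(3, 3780)) = Mul(-1, 3783) = -3783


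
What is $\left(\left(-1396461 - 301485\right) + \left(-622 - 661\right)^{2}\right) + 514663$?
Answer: $462806$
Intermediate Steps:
$\left(\left(-1396461 - 301485\right) + \left(-622 - 661\right)^{2}\right) + 514663 = \left(-1697946 + \left(-1283\right)^{2}\right) + 514663 = \left(-1697946 + 1646089\right) + 514663 = -51857 + 514663 = 462806$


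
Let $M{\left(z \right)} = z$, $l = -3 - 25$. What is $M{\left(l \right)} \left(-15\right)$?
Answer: $420$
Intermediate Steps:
$l = -28$ ($l = -3 - 25 = -28$)
$M{\left(l \right)} \left(-15\right) = \left(-28\right) \left(-15\right) = 420$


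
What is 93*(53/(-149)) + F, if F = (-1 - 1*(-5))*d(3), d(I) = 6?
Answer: -1353/149 ≈ -9.0805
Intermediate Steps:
F = 24 (F = (-1 - 1*(-5))*6 = (-1 + 5)*6 = 4*6 = 24)
93*(53/(-149)) + F = 93*(53/(-149)) + 24 = 93*(53*(-1/149)) + 24 = 93*(-53/149) + 24 = -4929/149 + 24 = -1353/149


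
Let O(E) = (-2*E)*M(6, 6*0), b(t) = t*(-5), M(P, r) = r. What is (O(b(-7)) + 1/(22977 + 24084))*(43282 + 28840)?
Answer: 72122/47061 ≈ 1.5325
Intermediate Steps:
b(t) = -5*t
O(E) = 0 (O(E) = (-2*E)*(6*0) = -2*E*0 = 0)
(O(b(-7)) + 1/(22977 + 24084))*(43282 + 28840) = (0 + 1/(22977 + 24084))*(43282 + 28840) = (0 + 1/47061)*72122 = (1/47061)*72122 = 72122/47061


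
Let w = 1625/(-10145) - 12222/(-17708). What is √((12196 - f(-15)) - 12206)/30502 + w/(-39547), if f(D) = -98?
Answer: -9521669/710452601002 + √22/15251 ≈ 0.00029415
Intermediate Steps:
w = 9521669/17964766 (w = 1625*(-1/10145) - 12222*(-1/17708) = -325/2029 + 6111/8854 = 9521669/17964766 ≈ 0.53002)
√((12196 - f(-15)) - 12206)/30502 + w/(-39547) = √((12196 - 1*(-98)) - 12206)/30502 + (9521669/17964766)/(-39547) = √((12196 + 98) - 12206)*(1/30502) + (9521669/17964766)*(-1/39547) = √(12294 - 12206)*(1/30502) - 9521669/710452601002 = √88*(1/30502) - 9521669/710452601002 = (2*√22)*(1/30502) - 9521669/710452601002 = √22/15251 - 9521669/710452601002 = -9521669/710452601002 + √22/15251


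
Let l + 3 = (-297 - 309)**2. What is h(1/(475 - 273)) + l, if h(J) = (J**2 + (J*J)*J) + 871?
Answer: 3034063354635/8242408 ≈ 3.6810e+5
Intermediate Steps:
l = 367233 (l = -3 + (-297 - 309)**2 = -3 + (-606)**2 = -3 + 367236 = 367233)
h(J) = 871 + J**2 + J**3 (h(J) = (J**2 + J**2*J) + 871 = (J**2 + J**3) + 871 = 871 + J**2 + J**3)
h(1/(475 - 273)) + l = (871 + (1/(475 - 273))**2 + (1/(475 - 273))**3) + 367233 = (871 + (1/202)**2 + (1/202)**3) + 367233 = (871 + 1/40804 + 1/8242408) + 367233 = 7179137571/8242408 + 367233 = 3034063354635/8242408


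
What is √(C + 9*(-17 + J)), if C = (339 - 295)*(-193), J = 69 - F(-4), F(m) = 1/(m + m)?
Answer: I*√128366/4 ≈ 89.571*I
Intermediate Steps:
F(m) = 1/(2*m)
J = 553/8 (J = 69 - 1/(2*(-4)) = 69 - (-1)/(2*4) = 69 - 1*(-⅛) = 69 + ⅛ = 553/8 ≈ 69.125)
C = -8492 (C = 44*(-193) = -8492)
√(C + 9*(-17 + J)) = √(-8492 + 9*(-17 + 553/8)) = √(-8492 + 9*(417/8)) = √(-8492 + 3753/8) = √(-64183/8) = I*√128366/4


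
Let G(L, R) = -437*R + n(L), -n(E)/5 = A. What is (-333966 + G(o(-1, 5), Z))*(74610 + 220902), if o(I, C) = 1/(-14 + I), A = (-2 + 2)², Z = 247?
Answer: -130588230360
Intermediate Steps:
A = 0 (A = 0² = 0)
n(E) = 0 (n(E) = -5*0 = 0)
G(L, R) = -437*R (G(L, R) = -437*R + 0 = -437*R)
(-333966 + G(o(-1, 5), Z))*(74610 + 220902) = (-333966 - 437*247)*(74610 + 220902) = (-333966 - 107939)*295512 = -441905*295512 = -130588230360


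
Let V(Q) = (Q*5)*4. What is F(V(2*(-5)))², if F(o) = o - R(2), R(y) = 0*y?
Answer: 40000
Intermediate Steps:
V(Q) = 20*Q (V(Q) = (5*Q)*4 = 20*Q)
R(y) = 0
F(o) = o (F(o) = o - 1*0 = o + 0 = o)
F(V(2*(-5)))² = (20*(2*(-5)))² = (20*(-10))² = (-200)² = 40000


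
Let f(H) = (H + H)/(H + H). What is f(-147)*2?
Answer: 2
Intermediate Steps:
f(H) = 1 (f(H) = (2*H)/((2*H)) = (2*H)*(1/(2*H)) = 1)
f(-147)*2 = 1*2 = 2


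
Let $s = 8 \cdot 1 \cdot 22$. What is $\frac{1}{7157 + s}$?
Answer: $\frac{1}{7333} \approx 0.00013637$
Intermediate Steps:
$s = 176$ ($s = 8 \cdot 22 = 176$)
$\frac{1}{7157 + s} = \frac{1}{7157 + 176} = \frac{1}{7333}$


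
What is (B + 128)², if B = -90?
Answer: 1444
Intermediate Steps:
(B + 128)² = (-90 + 128)² = 38² = 1444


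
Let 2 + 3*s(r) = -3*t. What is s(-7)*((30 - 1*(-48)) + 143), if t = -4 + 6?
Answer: -1768/3 ≈ -589.33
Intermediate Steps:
t = 2
s(r) = -8/3 (s(r) = -2/3 + (-3*2)/3 = -2/3 + (1/3)*(-6) = -2/3 - 2 = -8/3)
s(-7)*((30 - 1*(-48)) + 143) = -8*((30 - 1*(-48)) + 143)/3 = -8*((30 + 48) + 143)/3 = -8*(78 + 143)/3 = -8/3*221 = -1768/3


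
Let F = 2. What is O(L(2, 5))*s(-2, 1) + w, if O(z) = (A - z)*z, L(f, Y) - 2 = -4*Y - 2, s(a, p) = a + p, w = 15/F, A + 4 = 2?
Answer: 735/2 ≈ 367.50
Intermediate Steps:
A = -2 (A = -4 + 2 = -2)
w = 15/2 ≈ 7.5000
L(f, Y) = -4*Y (L(f, Y) = 2 + (-4*Y - 2) = 2 + (-2 - 4*Y) = -4*Y)
O(z) = z*(-2 - z) (O(z) = (-2 - z)*z = z*(-2 - z))
O(L(2, 5))*s(-2, 1) + w = (-(-4*5)*(2 - 4*5))*(-2 + 1) + 15/2 = -1*(-20)*(2 - 20)*(-1) + 15/2 = -1*(-20)*(-18)*(-1) + 15/2 = -360*(-1) + 15/2 = 360 + 15/2 = 735/2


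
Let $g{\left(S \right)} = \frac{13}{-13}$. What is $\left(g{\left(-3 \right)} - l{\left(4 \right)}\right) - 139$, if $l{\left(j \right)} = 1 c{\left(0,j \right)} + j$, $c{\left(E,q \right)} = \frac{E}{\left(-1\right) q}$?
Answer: $-144$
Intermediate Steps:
$c{\left(E,q \right)} = - \frac{E}{q}$ ($c{\left(E,q \right)} = E \left(- \frac{1}{q}\right) = - \frac{E}{q}$)
$l{\left(j \right)} = j$ ($l{\left(j \right)} = 1 \left(\left(-1\right) 0 \frac{1}{j}\right) + j = 1 \cdot 0 + j = 0 + j = j$)
$g{\left(S \right)} = -1$ ($g{\left(S \right)} = 13 \left(- \frac{1}{13}\right) = -1$)
$\left(g{\left(-3 \right)} - l{\left(4 \right)}\right) - 139 = \left(-1 - 4\right) - 139 = -5 - 139 = -144$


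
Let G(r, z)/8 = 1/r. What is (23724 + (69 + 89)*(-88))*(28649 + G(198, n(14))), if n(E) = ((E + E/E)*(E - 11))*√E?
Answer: 27852024100/99 ≈ 2.8133e+8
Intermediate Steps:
n(E) = √E*(1 + E)*(-11 + E) (n(E) = ((E + 1)*(-11 + E))*√E = ((1 + E)*(-11 + E))*√E = √E*(1 + E)*(-11 + E))
G(r, z) = 8/r
(23724 + (69 + 89)*(-88))*(28649 + G(198, n(14))) = (23724 + (69 + 89)*(-88))*(28649 + 8/198) = (23724 + 158*(-88))*(28649 + 8*(1/198)) = (23724 - 13904)*(28649 + 4/99) = 9820*(2836255/99) = 27852024100/99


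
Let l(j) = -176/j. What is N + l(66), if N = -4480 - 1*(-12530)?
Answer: 24142/3 ≈ 8047.3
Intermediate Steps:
N = 8050 (N = -4480 + 12530 = 8050)
N + l(66) = 8050 - 176/66 = 8050 - 176*1/66 = 8050 - 8/3 = 24142/3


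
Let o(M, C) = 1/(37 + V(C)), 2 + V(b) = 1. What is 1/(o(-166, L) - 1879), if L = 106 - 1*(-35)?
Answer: -36/67643 ≈ -0.00053221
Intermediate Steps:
V(b) = -1 (V(b) = -2 + 1 = -1)
L = 141 (L = 106 + 35 = 141)
o(M, C) = 1/36 (o(M, C) = 1/(37 - 1) = 1/36)
1/(o(-166, L) - 1879) = 1/(1/36 - 1879) = 1/(-67643/36) = -36/67643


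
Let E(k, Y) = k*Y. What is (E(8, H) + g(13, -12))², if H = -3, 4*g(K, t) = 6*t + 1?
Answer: 27889/16 ≈ 1743.1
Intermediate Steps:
g(K, t) = ¼ + 3*t/2 (g(K, t) = (6*t + 1)/4 = (1 + 6*t)/4 = ¼ + 3*t/2)
E(k, Y) = Y*k
(E(8, H) + g(13, -12))² = (-3*8 + (¼ + (3/2)*(-12)))² = (-24 + (¼ - 18))² = (-24 - 71/4)² = (-167/4)² = 27889/16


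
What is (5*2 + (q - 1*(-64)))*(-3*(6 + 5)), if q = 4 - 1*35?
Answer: -1419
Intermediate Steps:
q = -31 (q = 4 - 35 = -31)
(5*2 + (q - 1*(-64)))*(-3*(6 + 5)) = (5*2 + (-31 - 1*(-64)))*(-3*(6 + 5)) = (10 + (-31 + 64))*(-3*11) = (10 + 33)*(-33) = 43*(-33) = -1419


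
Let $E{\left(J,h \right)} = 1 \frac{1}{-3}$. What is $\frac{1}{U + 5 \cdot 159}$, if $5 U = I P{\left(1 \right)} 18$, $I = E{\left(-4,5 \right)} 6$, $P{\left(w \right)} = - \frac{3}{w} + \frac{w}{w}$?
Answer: $\frac{5}{4047} \approx 0.0012355$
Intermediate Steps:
$E{\left(J,h \right)} = - \frac{1}{3}$ ($E{\left(J,h \right)} = 1 \left(- \frac{1}{3}\right) = - \frac{1}{3}$)
$P{\left(w \right)} = 1 - \frac{3}{w}$ ($P{\left(w \right)} = - \frac{3}{w} + 1 = 1 - \frac{3}{w}$)
$I = -2$ ($I = \left(- \frac{1}{3}\right) 6 = -2$)
$U = \frac{72}{5}$ ($U = \frac{- 2 \frac{-3 + 1}{1} \cdot 18}{5} = \frac{- 2 \cdot 1 \left(-2\right) 18}{5} = \frac{\left(-2\right) \left(-2\right) 18}{5} = \frac{4 \cdot 18}{5} = \frac{1}{5} \cdot 72 = \frac{72}{5} \approx 14.4$)
$\frac{1}{U + 5 \cdot 159} = \frac{1}{\frac{72}{5} + 5 \cdot 159} = \frac{1}{\frac{72}{5} + 795} = \frac{1}{\frac{4047}{5}} = \frac{5}{4047}$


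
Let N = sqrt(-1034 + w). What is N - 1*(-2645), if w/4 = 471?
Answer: 2645 + 5*sqrt(34) ≈ 2674.2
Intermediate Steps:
w = 1884 (w = 4*471 = 1884)
N = 5*sqrt(34) (N = sqrt(-1034 + 1884) = sqrt(850) = 5*sqrt(34) ≈ 29.155)
N - 1*(-2645) = 5*sqrt(34) - 1*(-2645) = 5*sqrt(34) + 2645 = 2645 + 5*sqrt(34)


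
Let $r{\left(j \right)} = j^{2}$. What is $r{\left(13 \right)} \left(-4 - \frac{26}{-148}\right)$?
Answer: $- \frac{47827}{74} \approx -646.31$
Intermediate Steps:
$r{\left(13 \right)} \left(-4 - \frac{26}{-148}\right) = 13^{2} \left(-4 - \frac{26}{-148}\right) = 169 \left(-4 - - \frac{13}{74}\right) = 169 \left(-4 + \frac{13}{74}\right) = 169 \left(- \frac{283}{74}\right) = - \frac{47827}{74}$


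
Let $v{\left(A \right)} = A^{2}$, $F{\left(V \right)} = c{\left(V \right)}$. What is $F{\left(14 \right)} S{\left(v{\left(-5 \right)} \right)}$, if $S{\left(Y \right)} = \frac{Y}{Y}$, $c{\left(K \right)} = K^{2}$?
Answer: $196$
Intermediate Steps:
$F{\left(V \right)} = V^{2}$
$S{\left(Y \right)} = 1$
$F{\left(14 \right)} S{\left(v{\left(-5 \right)} \right)} = 14^{2} \cdot 1 = 196 \cdot 1 = 196$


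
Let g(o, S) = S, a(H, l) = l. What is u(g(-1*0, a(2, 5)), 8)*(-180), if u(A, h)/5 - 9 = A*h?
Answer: -44100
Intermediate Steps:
u(A, h) = 45 + 5*A*h (u(A, h) = 45 + 5*(A*h) = 45 + 5*A*h)
u(g(-1*0, a(2, 5)), 8)*(-180) = (45 + 5*5*8)*(-180) = (45 + 200)*(-180) = 245*(-180) = -44100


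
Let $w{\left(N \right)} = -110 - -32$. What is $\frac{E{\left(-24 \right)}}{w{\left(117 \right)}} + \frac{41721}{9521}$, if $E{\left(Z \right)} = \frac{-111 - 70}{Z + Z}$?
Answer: $\frac{154480123}{35646624} \approx 4.3337$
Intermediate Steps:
$E{\left(Z \right)} = - \frac{181}{2 Z}$
$w{\left(N \right)} = -78$ ($w{\left(N \right)} = -110 + 32 = -78$)
$\frac{E{\left(-24 \right)}}{w{\left(117 \right)}} + \frac{41721}{9521} = \frac{\left(- \frac{181}{2}\right) \frac{1}{-24}}{-78} + \frac{41721}{9521} = \left(- \frac{181}{2}\right) \left(- \frac{1}{24}\right) \left(- \frac{1}{78}\right) + 41721 \cdot \frac{1}{9521} = \frac{181}{48} \left(- \frac{1}{78}\right) + \frac{41721}{9521} = - \frac{181}{3744} + \frac{41721}{9521} = \frac{154480123}{35646624}$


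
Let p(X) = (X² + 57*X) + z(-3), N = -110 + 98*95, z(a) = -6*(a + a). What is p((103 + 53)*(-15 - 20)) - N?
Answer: 29491216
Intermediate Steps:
z(a) = -12*a
N = 9200 (N = -110 + 9310 = 9200)
p(X) = 36 + X² + 57*X (p(X) = (X² + 57*X) - 12*(-3) = (X² + 57*X) + 36 = 36 + X² + 57*X)
p((103 + 53)*(-15 - 20)) - N = (36 + ((103 + 53)*(-15 - 20))² + 57*((103 + 53)*(-15 - 20))) - 1*9200 = (36 + (156*(-35))² + 57*(156*(-35))) - 9200 = (36 + (-5460)² + 57*(-5460)) - 9200 = (36 + 29811600 - 311220) - 9200 = 29500416 - 9200 = 29491216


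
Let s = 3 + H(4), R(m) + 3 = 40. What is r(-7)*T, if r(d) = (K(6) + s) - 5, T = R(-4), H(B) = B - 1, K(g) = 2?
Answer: 111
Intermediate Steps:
R(m) = 37 (R(m) = -3 + 40 = 37)
H(B) = -1 + B
T = 37
s = 6 (s = 3 + (-1 + 4) = 3 + 3 = 6)
r(d) = 3 (r(d) = (2 + 6) - 5 = 8 - 5 = 3)
r(-7)*T = 3*37 = 111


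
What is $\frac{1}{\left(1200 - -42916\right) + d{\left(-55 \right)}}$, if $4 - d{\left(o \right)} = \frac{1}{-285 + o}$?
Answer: $\frac{340}{15000801} \approx 2.2665 \cdot 10^{-5}$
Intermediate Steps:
$d{\left(o \right)} = 4 - \frac{1}{-285 + o}$
$\frac{1}{\left(1200 - -42916\right) + d{\left(-55 \right)}} = \frac{1}{\left(1200 - -42916\right) + \frac{-1141 + 4 \left(-55\right)}{-285 - 55}} = \frac{1}{\left(1200 + 42916\right) + \frac{-1141 - 220}{-340}} = \frac{1}{44116 - - \frac{1361}{340}} = \frac{1}{44116 + \frac{1361}{340}} = \frac{1}{\frac{15000801}{340}} = \frac{340}{15000801}$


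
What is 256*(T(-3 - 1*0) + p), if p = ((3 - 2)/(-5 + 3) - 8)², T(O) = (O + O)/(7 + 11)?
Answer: 55232/3 ≈ 18411.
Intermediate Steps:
T(O) = O/9 (T(O) = (2*O)/18 = (2*O)*(1/18) = O/9)
p = 289/4 (p = (1/(-2) - 8)² = (1*(-½) - 8)² = (-½ - 8)² = (-17/2)² = 289/4 ≈ 72.250)
256*(T(-3 - 1*0) + p) = 256*((-3 - 1*0)/9 + 289/4) = 256*((-3 + 0)/9 + 289/4) = 256*((⅑)*(-3) + 289/4) = 256*(-⅓ + 289/4) = 256*(863/12) = 55232/3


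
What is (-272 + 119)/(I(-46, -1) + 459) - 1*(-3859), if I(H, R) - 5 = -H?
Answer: 38587/10 ≈ 3858.7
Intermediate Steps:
I(H, R) = 5 - H
(-272 + 119)/(I(-46, -1) + 459) - 1*(-3859) = (-272 + 119)/((5 - 1*(-46)) + 459) - 1*(-3859) = -153/((5 + 46) + 459) + 3859 = -153/(51 + 459) + 3859 = -153/510 + 3859 = -153*1/510 + 3859 = -3/10 + 3859 = 38587/10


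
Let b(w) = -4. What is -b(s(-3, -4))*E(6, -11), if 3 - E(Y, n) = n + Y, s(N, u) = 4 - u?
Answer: 32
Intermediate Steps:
E(Y, n) = 3 - Y - n (E(Y, n) = 3 - (n + Y) = 3 - (Y + n) = 3 + (-Y - n) = 3 - Y - n)
-b(s(-3, -4))*E(6, -11) = -(-4)*(3 - 1*6 - 1*(-11)) = -(-4)*(3 - 6 + 11) = -(-4)*8 = -1*(-32) = 32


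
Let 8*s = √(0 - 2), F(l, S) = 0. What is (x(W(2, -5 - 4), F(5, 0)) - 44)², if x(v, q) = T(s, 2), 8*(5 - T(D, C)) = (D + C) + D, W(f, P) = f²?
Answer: (1256 + I*√2)²/1024 ≈ 1540.6 + 3.4692*I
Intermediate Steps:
s = I*√2/8 (s = √(0 - 2)/8 = √(-2)/8 = (I*√2)/8 = I*√2/8 ≈ 0.17678*I)
T(D, C) = 5 - D/4 - C/8 (T(D, C) = 5 - ((D + C) + D)/8 = 5 - ((C + D) + D)/8 = 5 - (C + 2*D)/8 = 5 + (-D/4 - C/8) = 5 - D/4 - C/8)
x(v, q) = 19/4 - I*√2/32 (x(v, q) = 5 - I*√2/32 - ⅛*2 = 5 - I*√2/32 - ¼ = 19/4 - I*√2/32)
(x(W(2, -5 - 4), F(5, 0)) - 44)² = ((19/4 - I*√2/32) - 44)² = (-157/4 - I*√2/32)²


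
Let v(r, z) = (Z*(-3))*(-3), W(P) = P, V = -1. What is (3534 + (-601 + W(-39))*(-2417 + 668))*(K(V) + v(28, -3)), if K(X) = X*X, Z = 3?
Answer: 31441032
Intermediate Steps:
K(X) = X²
v(r, z) = 27 (v(r, z) = (3*(-3))*(-3) = -9*(-3) = 27)
(3534 + (-601 + W(-39))*(-2417 + 668))*(K(V) + v(28, -3)) = (3534 + (-601 - 39)*(-2417 + 668))*((-1)² + 27) = (3534 - 640*(-1749))*(1 + 27) = (3534 + 1119360)*28 = 1122894*28 = 31441032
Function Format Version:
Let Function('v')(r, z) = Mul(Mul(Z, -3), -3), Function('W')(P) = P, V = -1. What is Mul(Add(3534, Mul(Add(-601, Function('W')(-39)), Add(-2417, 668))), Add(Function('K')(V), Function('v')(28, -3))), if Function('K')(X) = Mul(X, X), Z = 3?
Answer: 31441032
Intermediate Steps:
Function('K')(X) = Pow(X, 2)
Function('v')(r, z) = 27 (Function('v')(r, z) = Mul(Mul(3, -3), -3) = Mul(-9, -3) = 27)
Mul(Add(3534, Mul(Add(-601, Function('W')(-39)), Add(-2417, 668))), Add(Function('K')(V), Function('v')(28, -3))) = Mul(Add(3534, Mul(Add(-601, -39), Add(-2417, 668))), Add(Pow(-1, 2), 27)) = Mul(Add(3534, Mul(-640, -1749)), Add(1, 27)) = Mul(Add(3534, 1119360), 28) = Mul(1122894, 28) = 31441032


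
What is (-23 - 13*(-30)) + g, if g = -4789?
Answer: -4422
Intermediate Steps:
(-23 - 13*(-30)) + g = (-23 - 13*(-30)) - 4789 = (-23 + 390) - 4789 = 367 - 4789 = -4422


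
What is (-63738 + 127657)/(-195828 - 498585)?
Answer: -63919/694413 ≈ -0.092048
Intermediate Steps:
(-63738 + 127657)/(-195828 - 498585) = 63919/(-694413) = 63919*(-1/694413) = -63919/694413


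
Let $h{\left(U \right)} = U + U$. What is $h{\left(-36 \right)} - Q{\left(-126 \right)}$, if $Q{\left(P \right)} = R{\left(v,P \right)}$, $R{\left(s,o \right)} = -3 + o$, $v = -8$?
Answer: $57$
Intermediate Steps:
$h{\left(U \right)} = 2 U$
$Q{\left(P \right)} = -3 + P$
$h{\left(-36 \right)} - Q{\left(-126 \right)} = 2 \left(-36\right) - \left(-3 - 126\right) = -72 - -129 = -72 + 129 = 57$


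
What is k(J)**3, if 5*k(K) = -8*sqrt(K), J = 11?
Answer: -5632*sqrt(11)/125 ≈ -149.43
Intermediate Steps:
k(K) = -8*sqrt(K)/5 (k(K) = (-8*sqrt(K))/5 = -8*sqrt(K)/5)
k(J)**3 = (-8*sqrt(11)/5)**3 = -5632*sqrt(11)/125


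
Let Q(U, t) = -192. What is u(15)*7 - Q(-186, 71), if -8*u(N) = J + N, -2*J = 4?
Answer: 1445/8 ≈ 180.63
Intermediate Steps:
J = -2 (J = -½*4 = -2)
u(N) = ¼ - N/8 (u(N) = -(-2 + N)/8 = ¼ - N/8)
u(15)*7 - Q(-186, 71) = (¼ - ⅛*15)*7 - 1*(-192) = (¼ - 15/8)*7 + 192 = -13/8*7 + 192 = -91/8 + 192 = 1445/8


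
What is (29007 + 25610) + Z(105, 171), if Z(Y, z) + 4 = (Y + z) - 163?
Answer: 54726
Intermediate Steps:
Z(Y, z) = -167 + Y + z (Z(Y, z) = -4 + ((Y + z) - 163) = -4 + (-163 + Y + z) = -167 + Y + z)
(29007 + 25610) + Z(105, 171) = (29007 + 25610) + (-167 + 105 + 171) = 54617 + 109 = 54726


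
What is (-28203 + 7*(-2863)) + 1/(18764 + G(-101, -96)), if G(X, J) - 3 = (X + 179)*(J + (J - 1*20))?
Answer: -107632363/2231 ≈ -48244.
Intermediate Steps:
G(X, J) = 3 + (-20 + 2*J)*(179 + X) (G(X, J) = 3 + (X + 179)*(J + (J - 1*20)) = 3 + (179 + X)*(J + (J - 20)) = 3 + (179 + X)*(J + (-20 + J)) = 3 + (179 + X)*(-20 + 2*J) = 3 + (-20 + 2*J)*(179 + X))
(-28203 + 7*(-2863)) + 1/(18764 + G(-101, -96)) = (-28203 + 7*(-2863)) + 1/(18764 + (-3577 - 20*(-101) + 358*(-96) + 2*(-96)*(-101))) = (-28203 - 20041) + 1/(18764 + (-3577 + 2020 - 34368 + 19392)) = -48244 + 1/(18764 - 16533) = -48244 + 1/2231 = -107632363/2231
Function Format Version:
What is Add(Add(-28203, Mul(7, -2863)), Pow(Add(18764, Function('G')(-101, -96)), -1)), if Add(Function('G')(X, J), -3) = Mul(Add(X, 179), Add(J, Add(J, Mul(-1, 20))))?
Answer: Rational(-107632363, 2231) ≈ -48244.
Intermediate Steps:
Function('G')(X, J) = Add(3, Mul(Add(-20, Mul(2, J)), Add(179, X))) (Function('G')(X, J) = Add(3, Mul(Add(X, 179), Add(J, Add(J, Mul(-1, 20))))) = Add(3, Mul(Add(179, X), Add(J, Add(J, -20)))) = Add(3, Mul(Add(179, X), Add(J, Add(-20, J)))) = Add(3, Mul(Add(179, X), Add(-20, Mul(2, J)))) = Add(3, Mul(Add(-20, Mul(2, J)), Add(179, X))))
Add(Add(-28203, Mul(7, -2863)), Pow(Add(18764, Function('G')(-101, -96)), -1)) = Add(Add(-28203, Mul(7, -2863)), Pow(Add(18764, Add(-3577, Mul(-20, -101), Mul(358, -96), Mul(2, -96, -101))), -1)) = Add(Add(-28203, -20041), Pow(Add(18764, Add(-3577, 2020, -34368, 19392)), -1)) = Add(-48244, Pow(Add(18764, -16533), -1)) = Add(-48244, Pow(2231, -1)) = Add(-48244, Rational(1, 2231)) = Rational(-107632363, 2231)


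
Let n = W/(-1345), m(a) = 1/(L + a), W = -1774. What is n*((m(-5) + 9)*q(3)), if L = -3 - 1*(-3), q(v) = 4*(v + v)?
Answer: 1873344/6725 ≈ 278.56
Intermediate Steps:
q(v) = 8*v (q(v) = 4*(2*v) = 8*v)
L = 0 (L = -3 + 3 = 0)
m(a) = 1/a (m(a) = 1/(0 + a) = 1/a)
n = 1774/1345 (n = -1774/(-1345) = -1774*(-1/1345) = 1774/1345 ≈ 1.3190)
n*((m(-5) + 9)*q(3)) = 1774*((1/(-5) + 9)*(8*3))/1345 = 1774*((-1/5 + 9)*24)/1345 = 1774*((44/5)*24)/1345 = (1774/1345)*(1056/5) = 1873344/6725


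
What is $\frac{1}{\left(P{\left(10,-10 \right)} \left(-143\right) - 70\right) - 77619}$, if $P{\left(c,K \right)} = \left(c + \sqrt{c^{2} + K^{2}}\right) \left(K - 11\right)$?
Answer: $- \frac{47659}{467778481} - \frac{30030 \sqrt{2}}{467778481} \approx -0.00019267$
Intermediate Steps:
$P{\left(c,K \right)} = \left(-11 + K\right) \left(c + \sqrt{K^{2} + c^{2}}\right)$ ($P{\left(c,K \right)} = \left(c + \sqrt{K^{2} + c^{2}}\right) \left(-11 + K\right) = \left(-11 + K\right) \left(c + \sqrt{K^{2} + c^{2}}\right)$)
$\frac{1}{\left(P{\left(10,-10 \right)} \left(-143\right) - 70\right) - 77619} = \frac{1}{\left(\left(\left(-11\right) 10 - 11 \sqrt{\left(-10\right)^{2} + 10^{2}} - 100 - 10 \sqrt{\left(-10\right)^{2} + 10^{2}}\right) \left(-143\right) - 70\right) - 77619} = \frac{1}{\left(\left(-110 - 11 \sqrt{100 + 100} - 100 - 10 \sqrt{100 + 100}\right) \left(-143\right) - 70\right) - 77619} = \frac{1}{\left(\left(-110 - 11 \sqrt{200} - 100 - 10 \sqrt{200}\right) \left(-143\right) - 70\right) - 77619} = \frac{1}{\left(\left(-110 - 11 \cdot 10 \sqrt{2} - 100 - 10 \cdot 10 \sqrt{2}\right) \left(-143\right) - 70\right) - 77619} = \frac{1}{\left(\left(-110 - 110 \sqrt{2} - 100 - 100 \sqrt{2}\right) \left(-143\right) - 70\right) - 77619} = \frac{1}{\left(\left(-210 - 210 \sqrt{2}\right) \left(-143\right) - 70\right) - 77619} = \frac{1}{\left(\left(30030 + 30030 \sqrt{2}\right) - 70\right) - 77619} = \frac{1}{\left(29960 + 30030 \sqrt{2}\right) - 77619} = \frac{1}{-47659 + 30030 \sqrt{2}}$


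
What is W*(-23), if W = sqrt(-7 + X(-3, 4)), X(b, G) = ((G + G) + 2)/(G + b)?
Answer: -23*sqrt(3) ≈ -39.837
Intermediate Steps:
X(b, G) = (2 + 2*G)/(G + b) (X(b, G) = (2*G + 2)/(G + b) = (2 + 2*G)/(G + b))
W = sqrt(3) (W = sqrt(-7 + 2*(1 + 4)/(4 - 3)) = sqrt(-7 + 2*5/1) = sqrt(-7 + 2*1*5) = sqrt(-7 + 10) = sqrt(3) ≈ 1.7320)
W*(-23) = sqrt(3)*(-23) = -23*sqrt(3)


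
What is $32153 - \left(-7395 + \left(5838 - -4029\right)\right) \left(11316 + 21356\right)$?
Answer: $-80733031$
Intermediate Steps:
$32153 - \left(-7395 + \left(5838 - -4029\right)\right) \left(11316 + 21356\right) = 32153 - \left(-7395 + \left(5838 + 4029\right)\right) 32672 = 32153 - \left(-7395 + 9867\right) 32672 = 32153 - 2472 \cdot 32672 = 32153 - 80765184 = -80733031$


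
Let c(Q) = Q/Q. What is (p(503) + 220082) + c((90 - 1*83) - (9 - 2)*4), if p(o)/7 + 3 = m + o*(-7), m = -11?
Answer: 195338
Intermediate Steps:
p(o) = -98 - 49*o (p(o) = -21 + 7*(-11 + o*(-7)) = -21 + 7*(-11 - 7*o) = -21 + (-77 - 49*o) = -98 - 49*o)
c(Q) = 1
(p(503) + 220082) + c((90 - 1*83) - (9 - 2)*4) = ((-98 - 49*503) + 220082) + 1 = ((-98 - 24647) + 220082) + 1 = (-24745 + 220082) + 1 = 195337 + 1 = 195338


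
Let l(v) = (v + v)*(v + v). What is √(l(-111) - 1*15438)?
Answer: √33846 ≈ 183.97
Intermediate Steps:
l(v) = 4*v² (l(v) = (2*v)*(2*v) = 4*v²)
√(l(-111) - 1*15438) = √(4*(-111)² - 1*15438) = √(4*12321 - 15438) = √(49284 - 15438) = √33846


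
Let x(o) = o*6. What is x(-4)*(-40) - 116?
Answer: 844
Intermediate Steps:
x(o) = 6*o
x(-4)*(-40) - 116 = (6*(-4))*(-40) - 116 = -24*(-40) - 116 = 960 - 116 = 844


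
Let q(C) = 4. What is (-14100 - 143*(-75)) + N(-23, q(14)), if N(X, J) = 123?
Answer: -3252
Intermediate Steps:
(-14100 - 143*(-75)) + N(-23, q(14)) = (-14100 - 143*(-75)) + 123 = (-14100 + 10725) + 123 = -3375 + 123 = -3252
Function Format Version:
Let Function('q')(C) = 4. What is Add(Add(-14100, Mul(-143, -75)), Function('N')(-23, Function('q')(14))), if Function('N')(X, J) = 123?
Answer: -3252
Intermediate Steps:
Add(Add(-14100, Mul(-143, -75)), Function('N')(-23, Function('q')(14))) = Add(Add(-14100, Mul(-143, -75)), 123) = Add(Add(-14100, 10725), 123) = Add(-3375, 123) = -3252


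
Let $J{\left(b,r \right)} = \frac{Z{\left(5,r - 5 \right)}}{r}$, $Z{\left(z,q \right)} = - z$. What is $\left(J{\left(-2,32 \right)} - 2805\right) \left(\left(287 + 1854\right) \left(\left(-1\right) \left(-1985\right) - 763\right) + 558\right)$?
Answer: $- \frac{58725609475}{8} \approx -7.3407 \cdot 10^{9}$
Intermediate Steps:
$J{\left(b,r \right)} = - \frac{5}{r}$ ($J{\left(b,r \right)} = \frac{\left(-1\right) 5}{r} = - \frac{5}{r}$)
$\left(J{\left(-2,32 \right)} - 2805\right) \left(\left(287 + 1854\right) \left(\left(-1\right) \left(-1985\right) - 763\right) + 558\right) = \left(- \frac{5}{32} - 2805\right) \left(\left(287 + 1854\right) \left(\left(-1\right) \left(-1985\right) - 763\right) + 558\right) = \left(\left(-5\right) \frac{1}{32} - 2805\right) \left(2141 \left(1985 - 763\right) + 558\right) = \left(- \frac{5}{32} - 2805\right) \left(2141 \cdot 1222 + 558\right) = - \frac{89765 \left(2616302 + 558\right)}{32} = \left(- \frac{89765}{32}\right) 2616860 = - \frac{58725609475}{8}$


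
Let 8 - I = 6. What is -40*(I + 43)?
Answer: -1800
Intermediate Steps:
I = 2 (I = 8 - 1*6 = 8 - 6 = 2)
-40*(I + 43) = -40*(2 + 43) = -40*45 = -1800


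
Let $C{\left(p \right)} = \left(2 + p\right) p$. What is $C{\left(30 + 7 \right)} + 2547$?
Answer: $3990$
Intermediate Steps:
$C{\left(p \right)} = p \left(2 + p\right)$
$C{\left(30 + 7 \right)} + 2547 = \left(30 + 7\right) \left(2 + \left(30 + 7\right)\right) + 2547 = 37 \left(2 + 37\right) + 2547 = 37 \cdot 39 + 2547 = 1443 + 2547 = 3990$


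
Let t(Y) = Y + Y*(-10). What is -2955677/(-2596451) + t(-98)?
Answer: 2293025459/2596451 ≈ 883.14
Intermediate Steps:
t(Y) = -9*Y (t(Y) = Y - 10*Y = -9*Y)
-2955677/(-2596451) + t(-98) = -2955677/(-2596451) - 9*(-98) = -2955677*(-1/2596451) + 882 = 2955677/2596451 + 882 = 2293025459/2596451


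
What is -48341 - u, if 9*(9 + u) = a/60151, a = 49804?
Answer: -26165012992/541359 ≈ -48332.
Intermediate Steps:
u = -4822427/541359 (u = -9 + (49804/60151)/9 = -9 + (49804*(1/60151))/9 = -9 + (⅑)*(49804/60151) = -9 + 49804/541359 = -4822427/541359 ≈ -8.9080)
-48341 - u = -48341 - 1*(-4822427/541359) = -48341 + 4822427/541359 = -26165012992/541359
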